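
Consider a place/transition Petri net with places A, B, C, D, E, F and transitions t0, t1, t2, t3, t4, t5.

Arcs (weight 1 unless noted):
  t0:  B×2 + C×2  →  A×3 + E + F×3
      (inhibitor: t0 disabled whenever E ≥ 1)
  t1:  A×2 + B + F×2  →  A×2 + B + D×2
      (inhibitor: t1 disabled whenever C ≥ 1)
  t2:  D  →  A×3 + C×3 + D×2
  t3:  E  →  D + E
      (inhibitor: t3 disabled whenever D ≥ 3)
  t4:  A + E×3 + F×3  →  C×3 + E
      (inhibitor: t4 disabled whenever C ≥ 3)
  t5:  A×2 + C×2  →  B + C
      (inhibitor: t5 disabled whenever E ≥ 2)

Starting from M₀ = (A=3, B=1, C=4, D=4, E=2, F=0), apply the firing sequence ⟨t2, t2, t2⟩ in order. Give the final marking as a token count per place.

(A=12, B=1, C=13, D=7, E=2, F=0)

step 1: fire t2:  (A=3, B=1, C=4, D=4, E=2, F=0) → (A=6, B=1, C=7, D=5, E=2, F=0)
step 2: fire t2:  (A=6, B=1, C=7, D=5, E=2, F=0) → (A=9, B=1, C=10, D=6, E=2, F=0)
step 3: fire t2:  (A=9, B=1, C=10, D=6, E=2, F=0) → (A=12, B=1, C=13, D=7, E=2, F=0)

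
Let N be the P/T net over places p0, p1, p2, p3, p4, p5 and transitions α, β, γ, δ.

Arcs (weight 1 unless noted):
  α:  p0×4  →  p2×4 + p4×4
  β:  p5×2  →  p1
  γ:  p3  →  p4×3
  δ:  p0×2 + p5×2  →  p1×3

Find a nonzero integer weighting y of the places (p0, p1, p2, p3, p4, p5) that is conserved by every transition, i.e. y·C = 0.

y = (p0:0, p1:0, p2:1, p3:-3, p4:-1, p5:0)

Incidence matrix C (rows=places, cols=transitions):
        α    β    γ    δ
   p0  -4    0    0   -2
   p1   0    1    0    3
   p2   4    0    0    0
   p3   0    0   -1    0
   p4   4    0    3    0
   p5   0   -2    0   -2

Candidate y = [0, 0, 1, -3, -1, 0]; check y·C column-wise:
  col α: 0·-4 + 1·4 + -3·0 + -1·4 = 0
  col β: 0·1 + 1·0 + -3·0 + -1·0 + 0·-2 = 0
  col γ: 1·0 + -3·-1 + -1·3 = 0
  col δ: 0·-2 + 0·3 + 1·0 + -3·0 + -1·0 + 0·-2 = 0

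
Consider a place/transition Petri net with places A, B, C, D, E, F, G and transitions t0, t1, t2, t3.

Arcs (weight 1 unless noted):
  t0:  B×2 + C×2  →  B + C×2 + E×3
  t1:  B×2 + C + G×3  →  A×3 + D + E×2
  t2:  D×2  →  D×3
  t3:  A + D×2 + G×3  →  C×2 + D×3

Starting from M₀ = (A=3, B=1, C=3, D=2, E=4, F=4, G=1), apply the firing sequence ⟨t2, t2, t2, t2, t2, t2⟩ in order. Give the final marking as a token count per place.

step 1: fire t2:  (A=3, B=1, C=3, D=2, E=4, F=4, G=1) → (A=3, B=1, C=3, D=3, E=4, F=4, G=1)
step 2: fire t2:  (A=3, B=1, C=3, D=3, E=4, F=4, G=1) → (A=3, B=1, C=3, D=4, E=4, F=4, G=1)
step 3: fire t2:  (A=3, B=1, C=3, D=4, E=4, F=4, G=1) → (A=3, B=1, C=3, D=5, E=4, F=4, G=1)
step 4: fire t2:  (A=3, B=1, C=3, D=5, E=4, F=4, G=1) → (A=3, B=1, C=3, D=6, E=4, F=4, G=1)
step 5: fire t2:  (A=3, B=1, C=3, D=6, E=4, F=4, G=1) → (A=3, B=1, C=3, D=7, E=4, F=4, G=1)
step 6: fire t2:  (A=3, B=1, C=3, D=7, E=4, F=4, G=1) → (A=3, B=1, C=3, D=8, E=4, F=4, G=1)

(A=3, B=1, C=3, D=8, E=4, F=4, G=1)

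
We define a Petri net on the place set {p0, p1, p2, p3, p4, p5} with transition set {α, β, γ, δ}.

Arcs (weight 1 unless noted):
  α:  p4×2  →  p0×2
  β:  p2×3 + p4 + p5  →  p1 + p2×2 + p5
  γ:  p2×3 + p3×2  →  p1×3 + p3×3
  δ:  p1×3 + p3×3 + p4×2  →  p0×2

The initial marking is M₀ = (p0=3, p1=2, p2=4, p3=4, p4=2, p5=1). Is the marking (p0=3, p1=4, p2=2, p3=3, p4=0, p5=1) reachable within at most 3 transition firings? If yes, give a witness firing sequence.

NO — not reachable within 3 firings

depth 0: 1 marking
depth 1: 4 markings reached so far
depth 2: 8 markings reached so far
depth 3: 8 markings reached so far
(frontier empty at depth 3; search complete)
target is not among the 8 markings reachable within 3 steps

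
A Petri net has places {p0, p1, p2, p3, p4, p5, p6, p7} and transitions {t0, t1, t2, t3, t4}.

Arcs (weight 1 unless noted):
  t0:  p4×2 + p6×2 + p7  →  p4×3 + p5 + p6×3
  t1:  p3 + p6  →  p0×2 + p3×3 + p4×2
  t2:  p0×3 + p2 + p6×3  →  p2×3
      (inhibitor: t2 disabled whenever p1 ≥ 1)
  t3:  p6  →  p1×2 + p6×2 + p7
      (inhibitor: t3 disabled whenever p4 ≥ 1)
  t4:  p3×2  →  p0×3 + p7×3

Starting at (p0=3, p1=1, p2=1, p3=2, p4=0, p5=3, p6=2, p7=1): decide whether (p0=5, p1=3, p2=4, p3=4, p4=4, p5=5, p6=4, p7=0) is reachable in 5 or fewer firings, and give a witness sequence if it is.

depth 0: 1 marking
depth 1: 4 markings reached so far
depth 2: 9 markings reached so far
depth 3: 17 markings reached so far
depth 4: 30 markings reached so far
depth 5: 50 markings reached so far
target is not among the 50 markings reachable within 5 steps

NO — not reachable within 5 firings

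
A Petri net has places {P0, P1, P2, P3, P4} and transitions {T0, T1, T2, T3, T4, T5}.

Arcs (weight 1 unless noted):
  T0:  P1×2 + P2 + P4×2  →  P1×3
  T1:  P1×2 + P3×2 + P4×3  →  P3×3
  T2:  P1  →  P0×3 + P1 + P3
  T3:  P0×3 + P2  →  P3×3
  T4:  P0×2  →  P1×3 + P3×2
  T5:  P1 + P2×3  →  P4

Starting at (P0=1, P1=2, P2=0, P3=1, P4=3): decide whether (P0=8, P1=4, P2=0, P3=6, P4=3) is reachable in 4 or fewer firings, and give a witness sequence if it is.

depth 0: 1 marking
depth 1: 2 markings reached so far
depth 2: 5 markings reached so far
depth 3: 10 markings reached so far
depth 4: 16 markings reached so far
target is not among the 16 markings reachable within 4 steps

NO — not reachable within 4 firings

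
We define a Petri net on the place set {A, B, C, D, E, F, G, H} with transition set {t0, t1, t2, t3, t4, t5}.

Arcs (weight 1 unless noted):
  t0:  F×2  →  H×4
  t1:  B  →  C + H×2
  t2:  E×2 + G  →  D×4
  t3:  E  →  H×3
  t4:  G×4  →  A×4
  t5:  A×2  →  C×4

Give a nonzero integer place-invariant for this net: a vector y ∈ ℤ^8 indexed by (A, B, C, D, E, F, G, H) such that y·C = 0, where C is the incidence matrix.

Incidence matrix C (rows=places, cols=transitions):
       t0   t1   t2   t3   t4   t5
    A   0    0    0    0    4   -2
    B   0   -1    0    0    0    0
    C   0    1    0    0    0    4
    D   0    0    4    0    0    0
    E   0    0   -2   -1    0    0
    F  -2    0    0    0    0    0
    G   0    0   -1    0   -4    0
    H   4    2    0    3    0    0

Candidate y = [4, 2, 2, 1, 0, 0, 4, 0]; check y·C column-wise:
  col t0: 4·0 + 2·0 + 2·0 + 1·0 + 0·-2 + 4·0 + 0·4 = 0
  col t1: 4·0 + 2·-1 + 2·1 + 1·0 + 4·0 + 0·2 = 0
  col t2: 4·0 + 2·0 + 2·0 + 1·4 + 0·-2 + 4·-1 = 0
  col t3: 4·0 + 2·0 + 2·0 + 1·0 + 0·-1 + 4·0 + 0·3 = 0
  col t4: 4·4 + 2·0 + 2·0 + 1·0 + 4·-4 = 0
  col t5: 4·-2 + 2·0 + 2·4 + 1·0 + 4·0 = 0

y = (A:4, B:2, C:2, D:1, E:0, F:0, G:4, H:0)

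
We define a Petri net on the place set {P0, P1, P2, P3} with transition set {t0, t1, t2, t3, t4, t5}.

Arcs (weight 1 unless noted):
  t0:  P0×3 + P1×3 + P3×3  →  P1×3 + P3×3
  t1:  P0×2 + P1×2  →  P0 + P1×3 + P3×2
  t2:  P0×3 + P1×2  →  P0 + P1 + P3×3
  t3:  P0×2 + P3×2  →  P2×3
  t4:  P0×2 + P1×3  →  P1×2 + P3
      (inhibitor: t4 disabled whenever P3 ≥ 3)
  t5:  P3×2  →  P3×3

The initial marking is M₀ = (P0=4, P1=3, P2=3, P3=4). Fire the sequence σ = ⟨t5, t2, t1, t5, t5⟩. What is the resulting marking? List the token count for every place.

(P0=1, P1=3, P2=3, P3=12)

step 1: fire t5:  (P0=4, P1=3, P2=3, P3=4) → (P0=4, P1=3, P2=3, P3=5)
step 2: fire t2:  (P0=4, P1=3, P2=3, P3=5) → (P0=2, P1=2, P2=3, P3=8)
step 3: fire t1:  (P0=2, P1=2, P2=3, P3=8) → (P0=1, P1=3, P2=3, P3=10)
step 4: fire t5:  (P0=1, P1=3, P2=3, P3=10) → (P0=1, P1=3, P2=3, P3=11)
step 5: fire t5:  (P0=1, P1=3, P2=3, P3=11) → (P0=1, P1=3, P2=3, P3=12)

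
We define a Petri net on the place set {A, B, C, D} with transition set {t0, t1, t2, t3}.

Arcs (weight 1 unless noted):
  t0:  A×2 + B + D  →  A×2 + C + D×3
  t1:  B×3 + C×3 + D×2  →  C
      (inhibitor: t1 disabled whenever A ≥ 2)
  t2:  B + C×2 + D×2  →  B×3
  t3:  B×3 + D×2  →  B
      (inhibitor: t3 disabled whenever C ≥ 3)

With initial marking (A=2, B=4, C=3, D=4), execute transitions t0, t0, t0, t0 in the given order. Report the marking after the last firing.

step 1: fire t0:  (A=2, B=4, C=3, D=4) → (A=2, B=3, C=4, D=6)
step 2: fire t0:  (A=2, B=3, C=4, D=6) → (A=2, B=2, C=5, D=8)
step 3: fire t0:  (A=2, B=2, C=5, D=8) → (A=2, B=1, C=6, D=10)
step 4: fire t0:  (A=2, B=1, C=6, D=10) → (A=2, B=0, C=7, D=12)

(A=2, B=0, C=7, D=12)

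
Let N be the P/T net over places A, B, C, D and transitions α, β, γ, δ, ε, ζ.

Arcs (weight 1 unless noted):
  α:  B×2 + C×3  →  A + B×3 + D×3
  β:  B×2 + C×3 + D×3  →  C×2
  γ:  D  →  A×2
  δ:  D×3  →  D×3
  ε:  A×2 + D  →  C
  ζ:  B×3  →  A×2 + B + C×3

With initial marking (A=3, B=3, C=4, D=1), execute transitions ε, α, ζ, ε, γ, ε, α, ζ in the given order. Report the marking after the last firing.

(A=5, B=1, C=7, D=3)

step 1: fire ε:  (A=3, B=3, C=4, D=1) → (A=1, B=3, C=5, D=0)
step 2: fire α:  (A=1, B=3, C=5, D=0) → (A=2, B=4, C=2, D=3)
step 3: fire ζ:  (A=2, B=4, C=2, D=3) → (A=4, B=2, C=5, D=3)
step 4: fire ε:  (A=4, B=2, C=5, D=3) → (A=2, B=2, C=6, D=2)
step 5: fire γ:  (A=2, B=2, C=6, D=2) → (A=4, B=2, C=6, D=1)
step 6: fire ε:  (A=4, B=2, C=6, D=1) → (A=2, B=2, C=7, D=0)
step 7: fire α:  (A=2, B=2, C=7, D=0) → (A=3, B=3, C=4, D=3)
step 8: fire ζ:  (A=3, B=3, C=4, D=3) → (A=5, B=1, C=7, D=3)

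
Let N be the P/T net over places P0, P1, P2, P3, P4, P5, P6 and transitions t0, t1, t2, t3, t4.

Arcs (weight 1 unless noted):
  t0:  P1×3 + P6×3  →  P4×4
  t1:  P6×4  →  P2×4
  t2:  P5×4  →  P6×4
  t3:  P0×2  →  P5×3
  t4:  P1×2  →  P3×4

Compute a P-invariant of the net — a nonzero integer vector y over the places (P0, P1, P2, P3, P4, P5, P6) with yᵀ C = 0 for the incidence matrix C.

y = (P0:0, P1:4, P2:0, P3:2, P4:3, P5:0, P6:0)

Incidence matrix C (rows=places, cols=transitions):
       t0   t1   t2   t3   t4
   P0   0    0    0   -2    0
   P1  -3    0    0    0   -2
   P2   0    4    0    0    0
   P3   0    0    0    0    4
   P4   4    0    0    0    0
   P5   0    0   -4    3    0
   P6  -3   -4    4    0    0

Candidate y = [0, 4, 0, 2, 3, 0, 0]; check y·C column-wise:
  col t0: 4·-3 + 2·0 + 3·4 + 0·-3 = 0
  col t1: 4·0 + 0·4 + 2·0 + 3·0 + 0·-4 = 0
  col t2: 4·0 + 2·0 + 3·0 + 0·-4 + 0·4 = 0
  col t3: 0·-2 + 4·0 + 2·0 + 3·0 + 0·3 = 0
  col t4: 4·-2 + 2·4 + 3·0 = 0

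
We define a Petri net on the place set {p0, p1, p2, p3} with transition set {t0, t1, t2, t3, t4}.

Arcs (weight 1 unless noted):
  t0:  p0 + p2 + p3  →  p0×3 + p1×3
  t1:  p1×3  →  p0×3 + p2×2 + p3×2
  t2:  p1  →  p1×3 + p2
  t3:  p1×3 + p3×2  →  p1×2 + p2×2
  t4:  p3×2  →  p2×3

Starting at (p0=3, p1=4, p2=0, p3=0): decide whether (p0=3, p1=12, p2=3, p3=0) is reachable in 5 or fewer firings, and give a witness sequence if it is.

depth 0: 1 marking
depth 1: 3 markings reached so far
depth 2: 7 markings reached so far
depth 3: 15 markings reached so far
depth 4: 26 markings reached so far
depth 5: 45 markings reached so far
target is not among the 45 markings reachable within 5 steps

NO — not reachable within 5 firings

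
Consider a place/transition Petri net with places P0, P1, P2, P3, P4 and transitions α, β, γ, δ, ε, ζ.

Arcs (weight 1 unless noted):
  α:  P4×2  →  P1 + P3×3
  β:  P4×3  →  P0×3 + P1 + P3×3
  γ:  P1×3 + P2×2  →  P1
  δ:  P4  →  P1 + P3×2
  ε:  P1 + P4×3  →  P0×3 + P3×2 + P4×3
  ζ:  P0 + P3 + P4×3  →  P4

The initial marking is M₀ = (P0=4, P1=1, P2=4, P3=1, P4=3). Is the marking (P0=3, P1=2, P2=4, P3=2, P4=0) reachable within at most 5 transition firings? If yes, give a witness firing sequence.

step 1: fire ζ:  (P0=4, P1=1, P2=4, P3=1, P4=3) → (P0=3, P1=1, P2=4, P3=0, P4=1)
step 2: fire δ:  (P0=3, P1=1, P2=4, P3=0, P4=1) → (P0=3, P1=2, P2=4, P3=2, P4=0)

YES — reachable via ⟨ζ, δ⟩ (2 firings)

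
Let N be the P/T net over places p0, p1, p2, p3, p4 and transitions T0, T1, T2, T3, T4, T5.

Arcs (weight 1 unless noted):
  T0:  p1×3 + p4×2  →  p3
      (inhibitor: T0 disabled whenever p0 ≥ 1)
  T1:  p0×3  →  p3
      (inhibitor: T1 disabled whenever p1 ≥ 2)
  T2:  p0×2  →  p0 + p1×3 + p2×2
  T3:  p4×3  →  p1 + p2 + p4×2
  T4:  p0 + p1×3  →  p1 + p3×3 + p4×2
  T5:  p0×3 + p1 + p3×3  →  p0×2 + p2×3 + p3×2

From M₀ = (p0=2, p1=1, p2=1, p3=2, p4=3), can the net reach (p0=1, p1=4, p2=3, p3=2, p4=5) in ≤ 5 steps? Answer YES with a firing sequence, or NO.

NO — not reachable within 5 firings

depth 0: 1 marking
depth 1: 3 markings reached so far
depth 2: 5 markings reached so far
depth 3: 6 markings reached so far
depth 4: 8 markings reached so far
depth 5: 10 markings reached so far
target is not among the 10 markings reachable within 5 steps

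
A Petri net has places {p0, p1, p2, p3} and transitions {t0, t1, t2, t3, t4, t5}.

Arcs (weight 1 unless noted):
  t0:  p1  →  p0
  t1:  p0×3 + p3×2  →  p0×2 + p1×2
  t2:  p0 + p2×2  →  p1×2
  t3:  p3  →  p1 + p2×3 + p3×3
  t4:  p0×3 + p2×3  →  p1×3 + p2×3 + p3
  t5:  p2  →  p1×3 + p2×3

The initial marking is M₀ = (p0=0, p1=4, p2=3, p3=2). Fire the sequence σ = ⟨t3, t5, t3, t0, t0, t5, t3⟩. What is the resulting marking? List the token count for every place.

step 1: fire t3:  (p0=0, p1=4, p2=3, p3=2) → (p0=0, p1=5, p2=6, p3=4)
step 2: fire t5:  (p0=0, p1=5, p2=6, p3=4) → (p0=0, p1=8, p2=8, p3=4)
step 3: fire t3:  (p0=0, p1=8, p2=8, p3=4) → (p0=0, p1=9, p2=11, p3=6)
step 4: fire t0:  (p0=0, p1=9, p2=11, p3=6) → (p0=1, p1=8, p2=11, p3=6)
step 5: fire t0:  (p0=1, p1=8, p2=11, p3=6) → (p0=2, p1=7, p2=11, p3=6)
step 6: fire t5:  (p0=2, p1=7, p2=11, p3=6) → (p0=2, p1=10, p2=13, p3=6)
step 7: fire t3:  (p0=2, p1=10, p2=13, p3=6) → (p0=2, p1=11, p2=16, p3=8)

(p0=2, p1=11, p2=16, p3=8)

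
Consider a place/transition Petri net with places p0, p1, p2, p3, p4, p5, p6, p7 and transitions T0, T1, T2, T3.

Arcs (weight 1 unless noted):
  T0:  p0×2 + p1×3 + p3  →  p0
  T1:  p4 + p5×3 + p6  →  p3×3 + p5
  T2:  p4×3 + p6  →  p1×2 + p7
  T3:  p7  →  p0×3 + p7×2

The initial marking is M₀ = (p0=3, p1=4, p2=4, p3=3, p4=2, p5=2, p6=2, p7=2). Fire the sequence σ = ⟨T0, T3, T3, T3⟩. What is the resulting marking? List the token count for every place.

step 1: fire T0:  (p0=3, p1=4, p2=4, p3=3, p4=2, p5=2, p6=2, p7=2) → (p0=2, p1=1, p2=4, p3=2, p4=2, p5=2, p6=2, p7=2)
step 2: fire T3:  (p0=2, p1=1, p2=4, p3=2, p4=2, p5=2, p6=2, p7=2) → (p0=5, p1=1, p2=4, p3=2, p4=2, p5=2, p6=2, p7=3)
step 3: fire T3:  (p0=5, p1=1, p2=4, p3=2, p4=2, p5=2, p6=2, p7=3) → (p0=8, p1=1, p2=4, p3=2, p4=2, p5=2, p6=2, p7=4)
step 4: fire T3:  (p0=8, p1=1, p2=4, p3=2, p4=2, p5=2, p6=2, p7=4) → (p0=11, p1=1, p2=4, p3=2, p4=2, p5=2, p6=2, p7=5)

(p0=11, p1=1, p2=4, p3=2, p4=2, p5=2, p6=2, p7=5)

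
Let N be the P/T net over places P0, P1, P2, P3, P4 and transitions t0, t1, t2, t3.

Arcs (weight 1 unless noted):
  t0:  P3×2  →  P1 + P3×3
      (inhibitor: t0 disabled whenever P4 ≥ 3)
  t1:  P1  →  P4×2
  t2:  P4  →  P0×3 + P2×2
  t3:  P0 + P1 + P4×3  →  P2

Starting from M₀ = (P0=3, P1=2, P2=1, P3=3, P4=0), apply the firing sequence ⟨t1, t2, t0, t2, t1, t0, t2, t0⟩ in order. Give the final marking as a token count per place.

(P0=12, P1=3, P2=7, P3=6, P4=1)

step 1: fire t1:  (P0=3, P1=2, P2=1, P3=3, P4=0) → (P0=3, P1=1, P2=1, P3=3, P4=2)
step 2: fire t2:  (P0=3, P1=1, P2=1, P3=3, P4=2) → (P0=6, P1=1, P2=3, P3=3, P4=1)
step 3: fire t0:  (P0=6, P1=1, P2=3, P3=3, P4=1) → (P0=6, P1=2, P2=3, P3=4, P4=1)
step 4: fire t2:  (P0=6, P1=2, P2=3, P3=4, P4=1) → (P0=9, P1=2, P2=5, P3=4, P4=0)
step 5: fire t1:  (P0=9, P1=2, P2=5, P3=4, P4=0) → (P0=9, P1=1, P2=5, P3=4, P4=2)
step 6: fire t0:  (P0=9, P1=1, P2=5, P3=4, P4=2) → (P0=9, P1=2, P2=5, P3=5, P4=2)
step 7: fire t2:  (P0=9, P1=2, P2=5, P3=5, P4=2) → (P0=12, P1=2, P2=7, P3=5, P4=1)
step 8: fire t0:  (P0=12, P1=2, P2=7, P3=5, P4=1) → (P0=12, P1=3, P2=7, P3=6, P4=1)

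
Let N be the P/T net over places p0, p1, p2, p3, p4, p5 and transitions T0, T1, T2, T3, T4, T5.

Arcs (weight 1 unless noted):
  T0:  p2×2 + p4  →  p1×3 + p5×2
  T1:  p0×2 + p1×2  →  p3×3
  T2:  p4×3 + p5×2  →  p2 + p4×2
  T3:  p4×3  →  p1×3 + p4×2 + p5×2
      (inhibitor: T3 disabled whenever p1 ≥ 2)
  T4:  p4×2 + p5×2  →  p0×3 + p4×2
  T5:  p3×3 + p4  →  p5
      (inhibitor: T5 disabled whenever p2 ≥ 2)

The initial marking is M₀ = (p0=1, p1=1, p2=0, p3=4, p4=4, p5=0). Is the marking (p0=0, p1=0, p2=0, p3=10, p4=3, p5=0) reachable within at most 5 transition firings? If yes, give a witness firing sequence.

YES — reachable via ⟨T3, T4, T1, T1⟩ (4 firings)

step 1: fire T3:  (p0=1, p1=1, p2=0, p3=4, p4=4, p5=0) → (p0=1, p1=4, p2=0, p3=4, p4=3, p5=2)
step 2: fire T4:  (p0=1, p1=4, p2=0, p3=4, p4=3, p5=2) → (p0=4, p1=4, p2=0, p3=4, p4=3, p5=0)
step 3: fire T1:  (p0=4, p1=4, p2=0, p3=4, p4=3, p5=0) → (p0=2, p1=2, p2=0, p3=7, p4=3, p5=0)
step 4: fire T1:  (p0=2, p1=2, p2=0, p3=7, p4=3, p5=0) → (p0=0, p1=0, p2=0, p3=10, p4=3, p5=0)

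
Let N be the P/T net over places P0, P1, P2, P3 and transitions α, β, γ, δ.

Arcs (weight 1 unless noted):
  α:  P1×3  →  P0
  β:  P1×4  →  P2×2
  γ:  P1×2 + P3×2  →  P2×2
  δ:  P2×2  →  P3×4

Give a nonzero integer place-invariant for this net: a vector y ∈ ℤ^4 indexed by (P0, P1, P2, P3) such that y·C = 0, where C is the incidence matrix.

Incidence matrix C (rows=places, cols=transitions):
        α    β    γ    δ
   P0   1    0    0    0
   P1  -3   -4   -2    0
   P2   0    2    2   -2
   P3   0    0   -2    4

Candidate y = [3, 1, 2, 1]; check y·C column-wise:
  col α: 3·1 + 1·-3 + 2·0 + 1·0 = 0
  col β: 3·0 + 1·-4 + 2·2 + 1·0 = 0
  col γ: 3·0 + 1·-2 + 2·2 + 1·-2 = 0
  col δ: 3·0 + 1·0 + 2·-2 + 1·4 = 0

y = (P0:3, P1:1, P2:2, P3:1)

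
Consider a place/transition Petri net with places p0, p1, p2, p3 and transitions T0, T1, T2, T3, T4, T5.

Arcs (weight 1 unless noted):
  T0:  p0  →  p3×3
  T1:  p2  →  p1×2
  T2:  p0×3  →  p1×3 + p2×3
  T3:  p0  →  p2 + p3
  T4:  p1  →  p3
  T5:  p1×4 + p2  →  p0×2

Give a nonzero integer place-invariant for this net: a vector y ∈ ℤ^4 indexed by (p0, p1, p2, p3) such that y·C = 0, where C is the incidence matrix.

y = (p0:3, p1:1, p2:2, p3:1)

Incidence matrix C (rows=places, cols=transitions):
       T0   T1   T2   T3   T4   T5
   p0  -1    0   -3   -1    0    2
   p1   0    2    3    0   -1   -4
   p2   0   -1    3    1    0   -1
   p3   3    0    0    1    1    0

Candidate y = [3, 1, 2, 1]; check y·C column-wise:
  col T0: 3·-1 + 1·0 + 2·0 + 1·3 = 0
  col T1: 3·0 + 1·2 + 2·-1 + 1·0 = 0
  col T2: 3·-3 + 1·3 + 2·3 + 1·0 = 0
  col T3: 3·-1 + 1·0 + 2·1 + 1·1 = 0
  col T4: 3·0 + 1·-1 + 2·0 + 1·1 = 0
  col T5: 3·2 + 1·-4 + 2·-1 + 1·0 = 0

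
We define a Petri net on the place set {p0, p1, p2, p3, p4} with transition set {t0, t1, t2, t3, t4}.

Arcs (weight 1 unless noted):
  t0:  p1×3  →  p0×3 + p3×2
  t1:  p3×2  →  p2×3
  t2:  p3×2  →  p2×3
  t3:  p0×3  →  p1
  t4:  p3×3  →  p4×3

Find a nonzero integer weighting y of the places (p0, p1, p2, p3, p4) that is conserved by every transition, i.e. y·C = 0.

Incidence matrix C (rows=places, cols=transitions):
       t0   t1   t2   t3   t4
   p0   3    0    0   -3    0
   p1  -3    0    0    1    0
   p2   0    3    3    0    0
   p3   2   -2   -2    0   -3
   p4   0    0    0    0    3

Candidate y = [1, 3, 2, 3, 3]; check y·C column-wise:
  col t0: 1·3 + 3·-3 + 2·0 + 3·2 + 3·0 = 0
  col t1: 1·0 + 3·0 + 2·3 + 3·-2 + 3·0 = 0
  col t2: 1·0 + 3·0 + 2·3 + 3·-2 + 3·0 = 0
  col t3: 1·-3 + 3·1 + 2·0 + 3·0 + 3·0 = 0
  col t4: 1·0 + 3·0 + 2·0 + 3·-3 + 3·3 = 0

y = (p0:1, p1:3, p2:2, p3:3, p4:3)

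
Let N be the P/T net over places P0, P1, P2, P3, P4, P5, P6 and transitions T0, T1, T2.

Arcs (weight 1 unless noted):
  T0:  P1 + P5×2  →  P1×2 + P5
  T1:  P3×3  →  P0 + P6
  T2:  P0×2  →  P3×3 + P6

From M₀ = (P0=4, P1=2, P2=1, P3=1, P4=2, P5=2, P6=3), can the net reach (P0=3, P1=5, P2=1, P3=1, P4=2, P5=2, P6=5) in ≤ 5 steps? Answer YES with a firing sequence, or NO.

NO — not reachable within 5 firings

depth 0: 1 marking
depth 1: 3 markings reached so far
depth 2: 6 markings reached so far
depth 3: 9 markings reached so far
depth 4: 11 markings reached so far
depth 5: 13 markings reached so far
target is not among the 13 markings reachable within 5 steps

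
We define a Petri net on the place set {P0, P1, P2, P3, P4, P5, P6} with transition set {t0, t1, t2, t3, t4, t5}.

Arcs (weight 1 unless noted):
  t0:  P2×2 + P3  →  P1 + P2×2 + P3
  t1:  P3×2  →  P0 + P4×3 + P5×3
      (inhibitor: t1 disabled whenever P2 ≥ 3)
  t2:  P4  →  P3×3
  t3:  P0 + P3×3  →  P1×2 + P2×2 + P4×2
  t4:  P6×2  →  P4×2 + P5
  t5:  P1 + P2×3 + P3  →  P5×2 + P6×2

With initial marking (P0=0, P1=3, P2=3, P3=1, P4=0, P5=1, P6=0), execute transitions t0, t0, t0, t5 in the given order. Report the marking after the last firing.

(P0=0, P1=5, P2=0, P3=0, P4=0, P5=3, P6=2)

step 1: fire t0:  (P0=0, P1=3, P2=3, P3=1, P4=0, P5=1, P6=0) → (P0=0, P1=4, P2=3, P3=1, P4=0, P5=1, P6=0)
step 2: fire t0:  (P0=0, P1=4, P2=3, P3=1, P4=0, P5=1, P6=0) → (P0=0, P1=5, P2=3, P3=1, P4=0, P5=1, P6=0)
step 3: fire t0:  (P0=0, P1=5, P2=3, P3=1, P4=0, P5=1, P6=0) → (P0=0, P1=6, P2=3, P3=1, P4=0, P5=1, P6=0)
step 4: fire t5:  (P0=0, P1=6, P2=3, P3=1, P4=0, P5=1, P6=0) → (P0=0, P1=5, P2=0, P3=0, P4=0, P5=3, P6=2)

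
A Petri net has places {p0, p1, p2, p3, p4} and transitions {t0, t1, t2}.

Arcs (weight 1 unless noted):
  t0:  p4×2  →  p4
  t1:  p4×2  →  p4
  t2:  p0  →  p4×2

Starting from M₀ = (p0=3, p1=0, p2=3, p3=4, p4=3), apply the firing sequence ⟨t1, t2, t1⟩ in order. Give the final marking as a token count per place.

(p0=2, p1=0, p2=3, p3=4, p4=3)

step 1: fire t1:  (p0=3, p1=0, p2=3, p3=4, p4=3) → (p0=3, p1=0, p2=3, p3=4, p4=2)
step 2: fire t2:  (p0=3, p1=0, p2=3, p3=4, p4=2) → (p0=2, p1=0, p2=3, p3=4, p4=4)
step 3: fire t1:  (p0=2, p1=0, p2=3, p3=4, p4=4) → (p0=2, p1=0, p2=3, p3=4, p4=3)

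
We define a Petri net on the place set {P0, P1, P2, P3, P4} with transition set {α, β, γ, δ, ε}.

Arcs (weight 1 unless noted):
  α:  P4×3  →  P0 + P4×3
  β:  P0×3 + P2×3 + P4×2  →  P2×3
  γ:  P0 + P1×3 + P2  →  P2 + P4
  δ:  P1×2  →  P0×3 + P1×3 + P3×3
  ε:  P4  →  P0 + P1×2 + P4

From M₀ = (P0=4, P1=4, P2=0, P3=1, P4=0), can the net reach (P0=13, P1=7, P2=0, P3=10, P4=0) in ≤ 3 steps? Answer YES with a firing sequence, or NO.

YES — reachable via ⟨δ, δ, δ⟩ (3 firings)

step 1: fire δ:  (P0=4, P1=4, P2=0, P3=1, P4=0) → (P0=7, P1=5, P2=0, P3=4, P4=0)
step 2: fire δ:  (P0=7, P1=5, P2=0, P3=4, P4=0) → (P0=10, P1=6, P2=0, P3=7, P4=0)
step 3: fire δ:  (P0=10, P1=6, P2=0, P3=7, P4=0) → (P0=13, P1=7, P2=0, P3=10, P4=0)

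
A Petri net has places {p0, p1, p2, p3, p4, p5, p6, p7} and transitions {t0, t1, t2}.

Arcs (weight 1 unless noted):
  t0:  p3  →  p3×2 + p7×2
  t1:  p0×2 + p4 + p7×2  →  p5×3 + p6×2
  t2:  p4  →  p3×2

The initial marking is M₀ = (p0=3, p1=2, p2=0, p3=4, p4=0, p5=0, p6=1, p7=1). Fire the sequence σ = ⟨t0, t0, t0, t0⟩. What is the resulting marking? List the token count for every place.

step 1: fire t0:  (p0=3, p1=2, p2=0, p3=4, p4=0, p5=0, p6=1, p7=1) → (p0=3, p1=2, p2=0, p3=5, p4=0, p5=0, p6=1, p7=3)
step 2: fire t0:  (p0=3, p1=2, p2=0, p3=5, p4=0, p5=0, p6=1, p7=3) → (p0=3, p1=2, p2=0, p3=6, p4=0, p5=0, p6=1, p7=5)
step 3: fire t0:  (p0=3, p1=2, p2=0, p3=6, p4=0, p5=0, p6=1, p7=5) → (p0=3, p1=2, p2=0, p3=7, p4=0, p5=0, p6=1, p7=7)
step 4: fire t0:  (p0=3, p1=2, p2=0, p3=7, p4=0, p5=0, p6=1, p7=7) → (p0=3, p1=2, p2=0, p3=8, p4=0, p5=0, p6=1, p7=9)

(p0=3, p1=2, p2=0, p3=8, p4=0, p5=0, p6=1, p7=9)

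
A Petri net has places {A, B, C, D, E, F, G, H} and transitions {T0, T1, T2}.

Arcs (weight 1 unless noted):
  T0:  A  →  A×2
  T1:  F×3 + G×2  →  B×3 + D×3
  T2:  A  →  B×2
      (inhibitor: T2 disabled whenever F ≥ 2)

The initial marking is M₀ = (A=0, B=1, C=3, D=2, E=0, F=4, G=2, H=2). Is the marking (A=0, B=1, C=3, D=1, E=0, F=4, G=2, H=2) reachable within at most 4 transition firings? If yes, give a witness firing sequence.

depth 0: 1 marking
depth 1: 2 markings reached so far
depth 2: 2 markings reached so far
(frontier empty at depth 2; search complete)
target is not among the 2 markings reachable within 4 steps

NO — not reachable within 4 firings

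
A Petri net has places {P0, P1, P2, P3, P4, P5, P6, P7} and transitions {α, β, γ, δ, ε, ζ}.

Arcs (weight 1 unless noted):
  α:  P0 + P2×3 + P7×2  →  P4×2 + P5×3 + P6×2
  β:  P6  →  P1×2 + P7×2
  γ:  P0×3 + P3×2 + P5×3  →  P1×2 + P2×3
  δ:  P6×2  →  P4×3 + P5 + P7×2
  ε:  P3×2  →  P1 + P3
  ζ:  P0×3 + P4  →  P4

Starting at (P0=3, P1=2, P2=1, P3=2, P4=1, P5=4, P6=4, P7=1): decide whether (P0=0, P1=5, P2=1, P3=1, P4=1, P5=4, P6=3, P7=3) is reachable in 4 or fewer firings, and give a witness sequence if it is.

step 1: fire β:  (P0=3, P1=2, P2=1, P3=2, P4=1, P5=4, P6=4, P7=1) → (P0=3, P1=4, P2=1, P3=2, P4=1, P5=4, P6=3, P7=3)
step 2: fire ε:  (P0=3, P1=4, P2=1, P3=2, P4=1, P5=4, P6=3, P7=3) → (P0=3, P1=5, P2=1, P3=1, P4=1, P5=4, P6=3, P7=3)
step 3: fire ζ:  (P0=3, P1=5, P2=1, P3=1, P4=1, P5=4, P6=3, P7=3) → (P0=0, P1=5, P2=1, P3=1, P4=1, P5=4, P6=3, P7=3)

YES — reachable via ⟨β, ε, ζ⟩ (3 firings)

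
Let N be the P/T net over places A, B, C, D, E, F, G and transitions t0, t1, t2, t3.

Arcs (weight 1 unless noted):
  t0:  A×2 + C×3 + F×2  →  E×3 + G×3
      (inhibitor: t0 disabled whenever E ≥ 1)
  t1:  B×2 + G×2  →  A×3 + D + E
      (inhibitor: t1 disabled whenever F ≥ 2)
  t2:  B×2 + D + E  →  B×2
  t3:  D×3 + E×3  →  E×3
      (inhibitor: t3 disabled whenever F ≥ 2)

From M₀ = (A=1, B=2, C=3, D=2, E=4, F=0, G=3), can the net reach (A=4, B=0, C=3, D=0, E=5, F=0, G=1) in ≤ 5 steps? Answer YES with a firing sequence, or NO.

step 1: fire t1:  (A=1, B=2, C=3, D=2, E=4, F=0, G=3) → (A=4, B=0, C=3, D=3, E=5, F=0, G=1)
step 2: fire t3:  (A=4, B=0, C=3, D=3, E=5, F=0, G=1) → (A=4, B=0, C=3, D=0, E=5, F=0, G=1)

YES — reachable via ⟨t1, t3⟩ (2 firings)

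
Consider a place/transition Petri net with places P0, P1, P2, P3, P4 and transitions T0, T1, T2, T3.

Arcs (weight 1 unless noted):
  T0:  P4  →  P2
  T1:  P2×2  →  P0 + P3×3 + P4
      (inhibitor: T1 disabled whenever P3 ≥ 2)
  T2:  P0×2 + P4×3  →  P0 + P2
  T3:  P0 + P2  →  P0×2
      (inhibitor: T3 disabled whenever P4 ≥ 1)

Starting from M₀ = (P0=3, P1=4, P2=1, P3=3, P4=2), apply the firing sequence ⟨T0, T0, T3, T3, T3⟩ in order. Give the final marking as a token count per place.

(P0=6, P1=4, P2=0, P3=3, P4=0)

step 1: fire T0:  (P0=3, P1=4, P2=1, P3=3, P4=2) → (P0=3, P1=4, P2=2, P3=3, P4=1)
step 2: fire T0:  (P0=3, P1=4, P2=2, P3=3, P4=1) → (P0=3, P1=4, P2=3, P3=3, P4=0)
step 3: fire T3:  (P0=3, P1=4, P2=3, P3=3, P4=0) → (P0=4, P1=4, P2=2, P3=3, P4=0)
step 4: fire T3:  (P0=4, P1=4, P2=2, P3=3, P4=0) → (P0=5, P1=4, P2=1, P3=3, P4=0)
step 5: fire T3:  (P0=5, P1=4, P2=1, P3=3, P4=0) → (P0=6, P1=4, P2=0, P3=3, P4=0)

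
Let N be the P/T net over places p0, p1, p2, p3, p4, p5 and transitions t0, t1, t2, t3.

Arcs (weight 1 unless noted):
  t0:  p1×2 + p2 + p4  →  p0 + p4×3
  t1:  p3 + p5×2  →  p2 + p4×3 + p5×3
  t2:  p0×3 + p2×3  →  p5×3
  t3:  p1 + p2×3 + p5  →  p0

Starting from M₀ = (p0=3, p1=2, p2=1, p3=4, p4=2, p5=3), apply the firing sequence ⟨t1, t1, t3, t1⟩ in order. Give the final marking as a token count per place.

(p0=4, p1=1, p2=1, p3=1, p4=11, p5=5)

step 1: fire t1:  (p0=3, p1=2, p2=1, p3=4, p4=2, p5=3) → (p0=3, p1=2, p2=2, p3=3, p4=5, p5=4)
step 2: fire t1:  (p0=3, p1=2, p2=2, p3=3, p4=5, p5=4) → (p0=3, p1=2, p2=3, p3=2, p4=8, p5=5)
step 3: fire t3:  (p0=3, p1=2, p2=3, p3=2, p4=8, p5=5) → (p0=4, p1=1, p2=0, p3=2, p4=8, p5=4)
step 4: fire t1:  (p0=4, p1=1, p2=0, p3=2, p4=8, p5=4) → (p0=4, p1=1, p2=1, p3=1, p4=11, p5=5)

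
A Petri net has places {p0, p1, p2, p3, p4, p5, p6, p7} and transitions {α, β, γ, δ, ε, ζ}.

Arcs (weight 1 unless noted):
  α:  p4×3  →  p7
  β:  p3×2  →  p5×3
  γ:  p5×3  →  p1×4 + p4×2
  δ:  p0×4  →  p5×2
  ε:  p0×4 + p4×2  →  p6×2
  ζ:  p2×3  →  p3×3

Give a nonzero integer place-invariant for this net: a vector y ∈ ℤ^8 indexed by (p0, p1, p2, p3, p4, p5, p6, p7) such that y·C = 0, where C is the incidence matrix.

Incidence matrix C (rows=places, cols=transitions):
        α    β    γ    δ    ε    ζ
   p0   0    0    0   -4   -4    0
   p1   0    0    4    0    0    0
   p2   0    0    0    0    0   -3
   p3   0   -2    0    0    0    3
   p4  -3    0    2    0   -2    0
   p5   0    3   -3    2    0    0
   p6   0    0    0    0    2    0
   p7   1    0    0    0    0    0

Candidate y = [2, 3, 6, 6, 0, 4, 4, 0]; check y·C column-wise:
  col α: 2·0 + 3·0 + 6·0 + 6·0 + 0·-3 + 4·0 + 4·0 + 0·1 = 0
  col β: 2·0 + 3·0 + 6·0 + 6·-2 + 4·3 + 4·0 = 0
  col γ: 2·0 + 3·4 + 6·0 + 6·0 + 0·2 + 4·-3 + 4·0 = 0
  col δ: 2·-4 + 3·0 + 6·0 + 6·0 + 4·2 + 4·0 = 0
  col ε: 2·-4 + 3·0 + 6·0 + 6·0 + 0·-2 + 4·0 + 4·2 = 0
  col ζ: 2·0 + 3·0 + 6·-3 + 6·3 + 4·0 + 4·0 = 0

y = (p0:2, p1:3, p2:6, p3:6, p4:0, p5:4, p6:4, p7:0)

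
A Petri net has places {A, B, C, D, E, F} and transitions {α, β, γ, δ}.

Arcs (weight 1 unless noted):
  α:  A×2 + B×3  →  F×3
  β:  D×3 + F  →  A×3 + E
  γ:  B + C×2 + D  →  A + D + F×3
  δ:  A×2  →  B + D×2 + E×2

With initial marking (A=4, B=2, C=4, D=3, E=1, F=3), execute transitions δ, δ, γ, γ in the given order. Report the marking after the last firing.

(A=2, B=2, C=0, D=7, E=5, F=9)

step 1: fire δ:  (A=4, B=2, C=4, D=3, E=1, F=3) → (A=2, B=3, C=4, D=5, E=3, F=3)
step 2: fire δ:  (A=2, B=3, C=4, D=5, E=3, F=3) → (A=0, B=4, C=4, D=7, E=5, F=3)
step 3: fire γ:  (A=0, B=4, C=4, D=7, E=5, F=3) → (A=1, B=3, C=2, D=7, E=5, F=6)
step 4: fire γ:  (A=1, B=3, C=2, D=7, E=5, F=6) → (A=2, B=2, C=0, D=7, E=5, F=9)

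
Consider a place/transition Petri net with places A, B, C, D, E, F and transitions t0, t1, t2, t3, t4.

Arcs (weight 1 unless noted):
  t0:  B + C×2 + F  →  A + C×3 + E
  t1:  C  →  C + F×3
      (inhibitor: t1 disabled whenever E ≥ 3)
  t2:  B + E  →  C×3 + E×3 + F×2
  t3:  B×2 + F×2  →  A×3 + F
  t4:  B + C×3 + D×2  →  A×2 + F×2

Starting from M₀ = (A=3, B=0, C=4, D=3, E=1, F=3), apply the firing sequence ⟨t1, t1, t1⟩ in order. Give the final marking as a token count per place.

step 1: fire t1:  (A=3, B=0, C=4, D=3, E=1, F=3) → (A=3, B=0, C=4, D=3, E=1, F=6)
step 2: fire t1:  (A=3, B=0, C=4, D=3, E=1, F=6) → (A=3, B=0, C=4, D=3, E=1, F=9)
step 3: fire t1:  (A=3, B=0, C=4, D=3, E=1, F=9) → (A=3, B=0, C=4, D=3, E=1, F=12)

(A=3, B=0, C=4, D=3, E=1, F=12)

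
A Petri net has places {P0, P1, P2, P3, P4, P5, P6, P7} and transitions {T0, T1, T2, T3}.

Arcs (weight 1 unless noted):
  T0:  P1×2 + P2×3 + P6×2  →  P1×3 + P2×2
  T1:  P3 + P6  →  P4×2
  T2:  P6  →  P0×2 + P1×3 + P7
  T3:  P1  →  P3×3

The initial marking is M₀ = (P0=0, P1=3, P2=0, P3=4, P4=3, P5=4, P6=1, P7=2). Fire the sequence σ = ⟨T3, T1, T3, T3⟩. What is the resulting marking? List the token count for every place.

step 1: fire T3:  (P0=0, P1=3, P2=0, P3=4, P4=3, P5=4, P6=1, P7=2) → (P0=0, P1=2, P2=0, P3=7, P4=3, P5=4, P6=1, P7=2)
step 2: fire T1:  (P0=0, P1=2, P2=0, P3=7, P4=3, P5=4, P6=1, P7=2) → (P0=0, P1=2, P2=0, P3=6, P4=5, P5=4, P6=0, P7=2)
step 3: fire T3:  (P0=0, P1=2, P2=0, P3=6, P4=5, P5=4, P6=0, P7=2) → (P0=0, P1=1, P2=0, P3=9, P4=5, P5=4, P6=0, P7=2)
step 4: fire T3:  (P0=0, P1=1, P2=0, P3=9, P4=5, P5=4, P6=0, P7=2) → (P0=0, P1=0, P2=0, P3=12, P4=5, P5=4, P6=0, P7=2)

(P0=0, P1=0, P2=0, P3=12, P4=5, P5=4, P6=0, P7=2)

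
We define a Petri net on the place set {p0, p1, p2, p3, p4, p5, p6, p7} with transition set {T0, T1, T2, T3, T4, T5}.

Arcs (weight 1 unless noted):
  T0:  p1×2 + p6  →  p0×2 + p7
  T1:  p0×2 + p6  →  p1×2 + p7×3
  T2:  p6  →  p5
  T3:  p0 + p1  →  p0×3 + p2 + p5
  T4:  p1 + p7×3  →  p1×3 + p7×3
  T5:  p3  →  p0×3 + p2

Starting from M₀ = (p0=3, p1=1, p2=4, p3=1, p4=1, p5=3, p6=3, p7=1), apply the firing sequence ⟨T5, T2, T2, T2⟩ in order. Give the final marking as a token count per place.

step 1: fire T5:  (p0=3, p1=1, p2=4, p3=1, p4=1, p5=3, p6=3, p7=1) → (p0=6, p1=1, p2=5, p3=0, p4=1, p5=3, p6=3, p7=1)
step 2: fire T2:  (p0=6, p1=1, p2=5, p3=0, p4=1, p5=3, p6=3, p7=1) → (p0=6, p1=1, p2=5, p3=0, p4=1, p5=4, p6=2, p7=1)
step 3: fire T2:  (p0=6, p1=1, p2=5, p3=0, p4=1, p5=4, p6=2, p7=1) → (p0=6, p1=1, p2=5, p3=0, p4=1, p5=5, p6=1, p7=1)
step 4: fire T2:  (p0=6, p1=1, p2=5, p3=0, p4=1, p5=5, p6=1, p7=1) → (p0=6, p1=1, p2=5, p3=0, p4=1, p5=6, p6=0, p7=1)

(p0=6, p1=1, p2=5, p3=0, p4=1, p5=6, p6=0, p7=1)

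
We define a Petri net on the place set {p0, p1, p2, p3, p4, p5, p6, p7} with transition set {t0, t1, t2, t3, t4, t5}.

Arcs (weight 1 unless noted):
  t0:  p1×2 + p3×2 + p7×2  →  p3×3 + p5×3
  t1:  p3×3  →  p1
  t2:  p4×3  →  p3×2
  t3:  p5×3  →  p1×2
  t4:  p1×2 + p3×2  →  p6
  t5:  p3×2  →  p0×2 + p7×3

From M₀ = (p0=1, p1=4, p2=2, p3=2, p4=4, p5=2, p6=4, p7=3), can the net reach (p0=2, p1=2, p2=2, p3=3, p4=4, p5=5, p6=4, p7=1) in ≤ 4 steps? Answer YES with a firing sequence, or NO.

NO — not reachable within 4 firings

depth 0: 1 marking
depth 1: 5 markings reached so far
depth 2: 13 markings reached so far
depth 3: 23 markings reached so far
depth 4: 31 markings reached so far
target is not among the 31 markings reachable within 4 steps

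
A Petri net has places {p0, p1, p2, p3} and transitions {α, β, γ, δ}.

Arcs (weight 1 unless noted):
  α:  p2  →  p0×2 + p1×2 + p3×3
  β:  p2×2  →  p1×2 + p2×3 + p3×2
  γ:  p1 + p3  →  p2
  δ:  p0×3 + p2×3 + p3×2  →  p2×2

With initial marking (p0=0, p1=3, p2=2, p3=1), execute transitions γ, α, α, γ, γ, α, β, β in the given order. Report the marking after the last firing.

step 1: fire γ:  (p0=0, p1=3, p2=2, p3=1) → (p0=0, p1=2, p2=3, p3=0)
step 2: fire α:  (p0=0, p1=2, p2=3, p3=0) → (p0=2, p1=4, p2=2, p3=3)
step 3: fire α:  (p0=2, p1=4, p2=2, p3=3) → (p0=4, p1=6, p2=1, p3=6)
step 4: fire γ:  (p0=4, p1=6, p2=1, p3=6) → (p0=4, p1=5, p2=2, p3=5)
step 5: fire γ:  (p0=4, p1=5, p2=2, p3=5) → (p0=4, p1=4, p2=3, p3=4)
step 6: fire α:  (p0=4, p1=4, p2=3, p3=4) → (p0=6, p1=6, p2=2, p3=7)
step 7: fire β:  (p0=6, p1=6, p2=2, p3=7) → (p0=6, p1=8, p2=3, p3=9)
step 8: fire β:  (p0=6, p1=8, p2=3, p3=9) → (p0=6, p1=10, p2=4, p3=11)

(p0=6, p1=10, p2=4, p3=11)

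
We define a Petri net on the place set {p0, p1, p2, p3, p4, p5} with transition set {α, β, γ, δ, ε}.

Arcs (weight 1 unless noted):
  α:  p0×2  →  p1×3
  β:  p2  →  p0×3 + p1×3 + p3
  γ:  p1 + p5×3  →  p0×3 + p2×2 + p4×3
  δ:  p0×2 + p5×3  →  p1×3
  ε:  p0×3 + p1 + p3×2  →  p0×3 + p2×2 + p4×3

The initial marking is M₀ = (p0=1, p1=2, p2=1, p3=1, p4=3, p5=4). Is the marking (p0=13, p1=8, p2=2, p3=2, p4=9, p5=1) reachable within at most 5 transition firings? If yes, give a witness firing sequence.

NO — not reachable within 5 firings

depth 0: 1 marking
depth 1: 3 markings reached so far
depth 2: 8 markings reached so far
depth 3: 17 markings reached so far
depth 4: 27 markings reached so far
depth 5: 38 markings reached so far
target is not among the 38 markings reachable within 5 steps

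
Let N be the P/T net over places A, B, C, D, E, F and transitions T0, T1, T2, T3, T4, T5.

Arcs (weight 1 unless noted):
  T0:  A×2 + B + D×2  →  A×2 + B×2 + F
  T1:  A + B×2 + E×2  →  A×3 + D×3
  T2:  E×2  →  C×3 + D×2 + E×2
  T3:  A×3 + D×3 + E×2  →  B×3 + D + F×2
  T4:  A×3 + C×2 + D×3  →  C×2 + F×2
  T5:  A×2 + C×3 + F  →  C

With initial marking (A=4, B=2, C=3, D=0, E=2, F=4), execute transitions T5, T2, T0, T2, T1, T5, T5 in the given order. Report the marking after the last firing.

step 1: fire T5:  (A=4, B=2, C=3, D=0, E=2, F=4) → (A=2, B=2, C=1, D=0, E=2, F=3)
step 2: fire T2:  (A=2, B=2, C=1, D=0, E=2, F=3) → (A=2, B=2, C=4, D=2, E=2, F=3)
step 3: fire T0:  (A=2, B=2, C=4, D=2, E=2, F=3) → (A=2, B=3, C=4, D=0, E=2, F=4)
step 4: fire T2:  (A=2, B=3, C=4, D=0, E=2, F=4) → (A=2, B=3, C=7, D=2, E=2, F=4)
step 5: fire T1:  (A=2, B=3, C=7, D=2, E=2, F=4) → (A=4, B=1, C=7, D=5, E=0, F=4)
step 6: fire T5:  (A=4, B=1, C=7, D=5, E=0, F=4) → (A=2, B=1, C=5, D=5, E=0, F=3)
step 7: fire T5:  (A=2, B=1, C=5, D=5, E=0, F=3) → (A=0, B=1, C=3, D=5, E=0, F=2)

(A=0, B=1, C=3, D=5, E=0, F=2)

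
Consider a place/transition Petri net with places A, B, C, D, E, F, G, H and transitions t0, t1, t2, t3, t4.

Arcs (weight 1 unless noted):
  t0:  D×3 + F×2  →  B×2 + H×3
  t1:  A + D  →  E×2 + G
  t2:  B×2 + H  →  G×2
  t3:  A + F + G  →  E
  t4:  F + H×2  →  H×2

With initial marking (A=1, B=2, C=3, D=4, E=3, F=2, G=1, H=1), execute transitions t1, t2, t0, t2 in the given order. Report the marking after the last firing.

step 1: fire t1:  (A=1, B=2, C=3, D=4, E=3, F=2, G=1, H=1) → (A=0, B=2, C=3, D=3, E=5, F=2, G=2, H=1)
step 2: fire t2:  (A=0, B=2, C=3, D=3, E=5, F=2, G=2, H=1) → (A=0, B=0, C=3, D=3, E=5, F=2, G=4, H=0)
step 3: fire t0:  (A=0, B=0, C=3, D=3, E=5, F=2, G=4, H=0) → (A=0, B=2, C=3, D=0, E=5, F=0, G=4, H=3)
step 4: fire t2:  (A=0, B=2, C=3, D=0, E=5, F=0, G=4, H=3) → (A=0, B=0, C=3, D=0, E=5, F=0, G=6, H=2)

(A=0, B=0, C=3, D=0, E=5, F=0, G=6, H=2)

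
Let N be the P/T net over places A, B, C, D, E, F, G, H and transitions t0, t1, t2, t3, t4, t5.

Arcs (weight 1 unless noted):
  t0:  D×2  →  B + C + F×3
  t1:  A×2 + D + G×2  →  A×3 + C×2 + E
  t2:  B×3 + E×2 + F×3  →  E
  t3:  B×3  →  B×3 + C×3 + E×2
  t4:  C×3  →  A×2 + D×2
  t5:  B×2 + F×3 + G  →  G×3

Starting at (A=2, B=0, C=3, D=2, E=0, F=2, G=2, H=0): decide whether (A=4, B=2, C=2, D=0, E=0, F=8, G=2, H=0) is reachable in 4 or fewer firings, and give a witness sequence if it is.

YES — reachable via ⟨t0, t4, t0⟩ (3 firings)

step 1: fire t0:  (A=2, B=0, C=3, D=2, E=0, F=2, G=2, H=0) → (A=2, B=1, C=4, D=0, E=0, F=5, G=2, H=0)
step 2: fire t4:  (A=2, B=1, C=4, D=0, E=0, F=5, G=2, H=0) → (A=4, B=1, C=1, D=2, E=0, F=5, G=2, H=0)
step 3: fire t0:  (A=4, B=1, C=1, D=2, E=0, F=5, G=2, H=0) → (A=4, B=2, C=2, D=0, E=0, F=8, G=2, H=0)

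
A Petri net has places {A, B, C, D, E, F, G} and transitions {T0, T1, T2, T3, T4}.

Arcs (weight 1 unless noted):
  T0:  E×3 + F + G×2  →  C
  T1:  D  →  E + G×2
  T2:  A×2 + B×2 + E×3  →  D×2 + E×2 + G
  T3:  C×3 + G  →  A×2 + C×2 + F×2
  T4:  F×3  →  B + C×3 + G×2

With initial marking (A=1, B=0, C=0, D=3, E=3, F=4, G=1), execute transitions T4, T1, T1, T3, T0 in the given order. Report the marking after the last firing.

step 1: fire T4:  (A=1, B=0, C=0, D=3, E=3, F=4, G=1) → (A=1, B=1, C=3, D=3, E=3, F=1, G=3)
step 2: fire T1:  (A=1, B=1, C=3, D=3, E=3, F=1, G=3) → (A=1, B=1, C=3, D=2, E=4, F=1, G=5)
step 3: fire T1:  (A=1, B=1, C=3, D=2, E=4, F=1, G=5) → (A=1, B=1, C=3, D=1, E=5, F=1, G=7)
step 4: fire T3:  (A=1, B=1, C=3, D=1, E=5, F=1, G=7) → (A=3, B=1, C=2, D=1, E=5, F=3, G=6)
step 5: fire T0:  (A=3, B=1, C=2, D=1, E=5, F=3, G=6) → (A=3, B=1, C=3, D=1, E=2, F=2, G=4)

(A=3, B=1, C=3, D=1, E=2, F=2, G=4)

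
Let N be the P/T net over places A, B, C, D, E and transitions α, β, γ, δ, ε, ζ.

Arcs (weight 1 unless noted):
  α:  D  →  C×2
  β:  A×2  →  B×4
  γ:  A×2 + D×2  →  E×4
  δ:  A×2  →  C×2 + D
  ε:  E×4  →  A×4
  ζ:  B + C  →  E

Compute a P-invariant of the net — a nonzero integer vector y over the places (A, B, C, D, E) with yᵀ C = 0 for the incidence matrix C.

Incidence matrix C (rows=places, cols=transitions):
        α    β    γ    δ    ε    ζ
    A   0   -2   -2   -2    4    0
    B   0    4    0    0    0   -1
    C   2    0    0    2    0   -1
    D  -1    0   -2    1    0    0
    E   0    0    4    0   -4    1

Candidate y = [2, 1, 1, 2, 2]; check y·C column-wise:
  col α: 2·0 + 1·0 + 1·2 + 2·-1 + 2·0 = 0
  col β: 2·-2 + 1·4 + 1·0 + 2·0 + 2·0 = 0
  col γ: 2·-2 + 1·0 + 1·0 + 2·-2 + 2·4 = 0
  col δ: 2·-2 + 1·0 + 1·2 + 2·1 + 2·0 = 0
  col ε: 2·4 + 1·0 + 1·0 + 2·0 + 2·-4 = 0
  col ζ: 2·0 + 1·-1 + 1·-1 + 2·0 + 2·1 = 0

y = (A:2, B:1, C:1, D:2, E:2)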